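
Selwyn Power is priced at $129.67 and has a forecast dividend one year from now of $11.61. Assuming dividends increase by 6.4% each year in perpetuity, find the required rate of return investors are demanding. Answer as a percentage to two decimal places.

Rearranging the constant-growth DDM: r = D₁/P₀ + g.
r = 11.6100 / 129.67 + 0.064 = 0.08953 + 0.064 = 0.15353

15.35%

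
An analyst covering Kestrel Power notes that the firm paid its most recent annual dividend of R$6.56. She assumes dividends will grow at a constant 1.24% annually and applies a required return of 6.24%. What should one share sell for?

R$132.83

Gordon growth model: P₀ = D₁/(r − g). D₁ = 6.56 × (1 + 0.0124) = 6.6413.
P₀ = 6.6413 / (0.0624 − 0.0124) = 6.6413 / 0.05 = 132.8269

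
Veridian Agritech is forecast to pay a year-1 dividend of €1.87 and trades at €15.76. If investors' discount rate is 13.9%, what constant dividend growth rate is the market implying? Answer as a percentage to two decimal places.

From P₀ = D₁/(r − g), the implied growth is g = r − D₁/P₀.
g = 0.139 − 1.87/15.76 = 0.139 − 0.11865 = 0.02035

2.03%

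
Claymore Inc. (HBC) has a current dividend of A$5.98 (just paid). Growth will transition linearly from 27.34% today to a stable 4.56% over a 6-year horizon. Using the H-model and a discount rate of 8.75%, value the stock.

A$246.76

H-model: P₀ = D₀[(1+g_L) + H(g_S−g_L)]/(r−g_L), with H = 6/2 = 3.
P₀ = 5.98 × [(1+0.0456) + 3×(0.2734−0.0456)] / (0.0875−0.0456)
   = 5.98 × 1.7290 / 0.0419 = 246.7642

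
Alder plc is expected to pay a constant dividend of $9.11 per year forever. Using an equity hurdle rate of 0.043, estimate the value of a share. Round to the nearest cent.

Zero-growth DDM (perpetuity): P₀ = D/r = 9.11 / 0.043 = 211.8605

$211.86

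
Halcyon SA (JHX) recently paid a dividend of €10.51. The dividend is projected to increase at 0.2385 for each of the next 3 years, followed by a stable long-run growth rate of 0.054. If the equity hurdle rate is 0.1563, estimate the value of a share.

€169.29

Two-stage DDM. Project D₁…D_3 at 0.2385, terminal growth 0.054, discount at r = 0.1563.
D_1 = 13.0166
D_2 = 16.1211
D_3 = 19.9660
Terminal value at t=3: TV = D_4/(r−g) = 21.0441/(0.1563−0.054) = 205.7102
P₀ = 13.0166/(1+0.1563)^1 + 16.1211/(1+0.1563)^2 + 19.9660/(1+0.1563)^3 + 205.7102/(1+0.1563)^3 = 169.2881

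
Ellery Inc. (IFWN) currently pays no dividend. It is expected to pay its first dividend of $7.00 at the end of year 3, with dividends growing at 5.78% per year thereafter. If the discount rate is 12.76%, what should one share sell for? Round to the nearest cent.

$78.87

Deferred-dividend DDM. At t=2 the remaining stream is a growing perpetuity with first payment D_3 = 7.00.
V_2 = D_3/(r−g) = 7.00/(0.1276−0.0578) = 100.2865
P₀ = V_2/(1+r)^2 = 100.2865/(1+0.1276)^2 = 78.8737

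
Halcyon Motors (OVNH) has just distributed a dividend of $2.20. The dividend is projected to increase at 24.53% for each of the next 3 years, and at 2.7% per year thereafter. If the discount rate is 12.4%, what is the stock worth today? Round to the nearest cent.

Two-stage DDM. Project D₁…D_3 at 0.2453, terminal growth 0.027, discount at r = 0.124.
D_1 = 2.7397
D_2 = 3.4117
D_3 = 4.2486
Terminal value at t=3: TV = D_4/(r−g) = 4.3633/(0.124−0.027) = 44.9825
P₀ = 2.7397/(1+0.124)^1 + 3.4117/(1+0.124)^2 + 4.2486/(1+0.124)^3 + 44.9825/(1+0.124)^3 = 39.8068

$39.81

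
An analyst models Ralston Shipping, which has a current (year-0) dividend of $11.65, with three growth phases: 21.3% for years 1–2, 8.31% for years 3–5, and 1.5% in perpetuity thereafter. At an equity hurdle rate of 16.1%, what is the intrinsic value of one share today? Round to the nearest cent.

$129.93

Three-stage DDM. Project D₁…D_5; terminal Gordon value at t=5 with g = 0.015; discount at r = 0.161.
D_1 = 14.1315
D_2 = 17.1414
D_3 = 18.5659
D_4 = 20.1087
D_5 = 21.7798
TV_5 = 22.1065/(0.161−0.015) = 151.4141
P₀ = Σ Dₜ/(1+r)ᵗ + TV_5/(1+r)^5 = 129.9254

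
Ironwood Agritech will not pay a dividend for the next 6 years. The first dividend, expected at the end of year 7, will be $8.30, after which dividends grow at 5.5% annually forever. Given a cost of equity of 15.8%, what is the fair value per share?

Deferred-dividend DDM. At t=6 the remaining stream is a growing perpetuity with first payment D_7 = 8.30.
V_6 = D_7/(r−g) = 8.30/(0.158−0.055) = 80.5825
P₀ = V_6/(1+r)^6 = 80.5825/(1+0.158)^6 = 33.4187

$33.42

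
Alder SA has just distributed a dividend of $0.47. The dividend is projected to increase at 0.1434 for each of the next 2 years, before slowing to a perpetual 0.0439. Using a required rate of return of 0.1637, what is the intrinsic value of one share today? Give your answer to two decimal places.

Two-stage DDM. Project D₁…D_2 at 0.1434, terminal growth 0.0439, discount at r = 0.1637.
D_1 = 0.5374
D_2 = 0.6145
Terminal value at t=2: TV = D_3/(r−g) = 0.6414/(0.1637−0.0439) = 5.3542
P₀ = 0.5374/(1+0.1637)^1 + 0.6145/(1+0.1637)^2 + 5.3542/(1+0.1637)^2 = 4.8693

$4.87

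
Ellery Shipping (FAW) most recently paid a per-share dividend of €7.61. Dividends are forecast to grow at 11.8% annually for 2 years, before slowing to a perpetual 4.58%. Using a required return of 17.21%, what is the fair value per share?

€71.51

Two-stage DDM. Project D₁…D_2 at 0.118, terminal growth 0.0458, discount at r = 0.1721.
D_1 = 8.5080
D_2 = 9.5119
Terminal value at t=2: TV = D_3/(r−g) = 9.9476/(0.1721−0.0458) = 78.7614
P₀ = 8.5080/(1+0.1721)^1 + 9.5119/(1+0.1721)^2 + 78.7614/(1+0.1721)^2 = 71.5128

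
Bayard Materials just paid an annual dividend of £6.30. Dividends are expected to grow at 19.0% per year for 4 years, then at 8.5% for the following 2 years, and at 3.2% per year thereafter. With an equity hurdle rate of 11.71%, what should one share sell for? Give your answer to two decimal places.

Three-stage DDM. Project D₁…D_6; terminal Gordon value at t=6 with g = 0.032; discount at r = 0.1171.
D_1 = 7.4970
D_2 = 8.9214
D_3 = 10.6165
D_4 = 12.6336
D_5 = 13.7075
D_6 = 14.8726
TV_6 = 15.3486/(0.1171−0.032) = 180.3591
P₀ = Σ Dₜ/(1+r)ᵗ + TV_6/(1+r)^6 = 137.9290

£137.93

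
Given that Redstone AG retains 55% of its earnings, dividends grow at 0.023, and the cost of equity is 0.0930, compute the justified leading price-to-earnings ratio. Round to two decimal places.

Payout ratio b = 1 − 0.55 = 0.45.
Justified leading P/E = b/(r−g) = 0.45/(0.093−0.023) = 6.4286

6.43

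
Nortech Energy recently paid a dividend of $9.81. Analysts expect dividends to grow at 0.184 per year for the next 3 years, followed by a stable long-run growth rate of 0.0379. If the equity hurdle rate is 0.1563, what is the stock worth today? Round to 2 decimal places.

Two-stage DDM. Project D₁…D_3 at 0.184, terminal growth 0.0379, discount at r = 0.1563.
D_1 = 11.6150
D_2 = 13.7522
D_3 = 16.2826
Terminal value at t=3: TV = D_4/(r−g) = 16.8997/(0.1563−0.0379) = 142.7342
P₀ = 11.6150/(1+0.1563)^1 + 13.7522/(1+0.1563)^2 + 16.2826/(1+0.1563)^3 + 142.7342/(1+0.1563)^3 = 123.1871

$123.19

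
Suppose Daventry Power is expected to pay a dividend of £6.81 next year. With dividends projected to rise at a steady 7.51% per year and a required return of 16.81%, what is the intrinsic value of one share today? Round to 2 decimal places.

Gordon growth model: P₀ = D₁/(r − g), with D₁ = 6.81 given directly.
P₀ = 6.8100 / (0.1681 − 0.0751) = 6.8100 / 0.093 = 73.2258

£73.23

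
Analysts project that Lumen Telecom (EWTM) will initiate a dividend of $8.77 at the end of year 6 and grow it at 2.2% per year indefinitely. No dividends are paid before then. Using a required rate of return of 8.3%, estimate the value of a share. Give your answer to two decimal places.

$96.50

Deferred-dividend DDM. At t=5 the remaining stream is a growing perpetuity with first payment D_6 = 8.77.
V_5 = D_6/(r−g) = 8.77/(0.083−0.022) = 143.7705
P₀ = V_5/(1+r)^5 = 143.7705/(1+0.083)^5 = 96.5000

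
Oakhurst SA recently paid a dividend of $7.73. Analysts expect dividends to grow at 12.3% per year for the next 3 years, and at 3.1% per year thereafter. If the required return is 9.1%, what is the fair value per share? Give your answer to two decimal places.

$169.44

Two-stage DDM. Project D₁…D_3 at 0.123, terminal growth 0.031, discount at r = 0.091.
D_1 = 8.6808
D_2 = 9.7485
D_3 = 10.9476
Terminal value at t=3: TV = D_4/(r−g) = 11.2870/(0.091−0.031) = 188.1162
P₀ = 8.6808/(1+0.091)^1 + 9.7485/(1+0.091)^2 + 10.9476/(1+0.091)^3 + 188.1162/(1+0.091)^3 = 169.4383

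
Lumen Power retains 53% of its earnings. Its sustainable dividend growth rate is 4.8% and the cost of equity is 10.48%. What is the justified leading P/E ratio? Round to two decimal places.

Payout ratio b = 1 − 0.53 = 0.47.
Justified leading P/E = b/(r−g) = 0.47/(0.1048−0.048) = 8.2746

8.27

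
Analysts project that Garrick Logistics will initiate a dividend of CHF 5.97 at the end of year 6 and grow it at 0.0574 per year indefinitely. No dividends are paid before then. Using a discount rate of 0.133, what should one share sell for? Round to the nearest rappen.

Deferred-dividend DDM. At t=5 the remaining stream is a growing perpetuity with first payment D_6 = 5.97.
V_5 = D_6/(r−g) = 5.97/(0.133−0.0574) = 78.9683
P₀ = V_5/(1+r)^5 = 78.9683/(1+0.133)^5 = 42.2964

CHF 42.30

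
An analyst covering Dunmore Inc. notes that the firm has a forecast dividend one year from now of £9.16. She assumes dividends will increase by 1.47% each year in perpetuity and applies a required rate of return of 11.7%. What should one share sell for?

£89.54

Gordon growth model: P₀ = D₁/(r − g), with D₁ = 9.16 given directly.
P₀ = 9.1600 / (0.117 − 0.0147) = 9.1600 / 0.1023 = 89.5406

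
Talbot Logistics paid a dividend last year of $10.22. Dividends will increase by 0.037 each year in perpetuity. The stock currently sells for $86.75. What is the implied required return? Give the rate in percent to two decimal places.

15.92%

Rearranging the constant-growth DDM: r = D₁/P₀ + g.
D₁ = 10.22 × (1 + 0.037) = 10.5981.
r = 10.5981 / 86.75 + 0.037 = 0.12217 + 0.037 = 0.15917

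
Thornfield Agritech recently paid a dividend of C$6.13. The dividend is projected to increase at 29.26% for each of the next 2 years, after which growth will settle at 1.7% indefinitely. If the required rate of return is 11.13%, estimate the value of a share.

Two-stage DDM. Project D₁…D_2 at 0.2926, terminal growth 0.017, discount at r = 0.1113.
D_1 = 7.9236
D_2 = 10.2421
Terminal value at t=2: TV = D_3/(r−g) = 10.4162/(0.1113−0.017) = 110.4582
P₀ = 7.9236/(1+0.1113)^1 + 10.2421/(1+0.1113)^2 + 110.4582/(1+0.1113)^2 = 104.8641

C$104.86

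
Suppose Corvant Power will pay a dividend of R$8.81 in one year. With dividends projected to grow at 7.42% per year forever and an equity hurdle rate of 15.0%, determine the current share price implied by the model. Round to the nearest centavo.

R$116.23

Gordon growth model: P₀ = D₁/(r − g), with D₁ = 8.81 given directly.
P₀ = 8.8100 / (0.15 − 0.0742) = 8.8100 / 0.0758 = 116.2269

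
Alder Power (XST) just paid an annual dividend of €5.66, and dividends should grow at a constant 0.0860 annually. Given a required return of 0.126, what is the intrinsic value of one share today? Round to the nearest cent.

€153.67

Gordon growth model: P₀ = D₁/(r − g). D₁ = 5.66 × (1 + 0.086) = 6.1468.
P₀ = 6.1468 / (0.126 − 0.086) = 6.1468 / 0.04 = 153.6690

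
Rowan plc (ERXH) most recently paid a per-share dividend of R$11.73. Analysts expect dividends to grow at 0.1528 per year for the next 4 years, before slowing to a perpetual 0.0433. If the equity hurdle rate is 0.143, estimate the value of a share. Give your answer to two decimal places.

R$174.95

Two-stage DDM. Project D₁…D_4 at 0.1528, terminal growth 0.0433, discount at r = 0.143.
D_1 = 13.5223
D_2 = 15.5886
D_3 = 17.9705
D_4 = 20.7164
Terminal value at t=4: TV = D_5/(r−g) = 21.6134/(0.143−0.0433) = 216.7844
P₀ = 13.5223/(1+0.143)^1 + 15.5886/(1+0.143)^2 + 17.9705/(1+0.143)^3 + 20.7164/(1+0.143)^4 + 216.7844/(1+0.143)^4 = 174.9459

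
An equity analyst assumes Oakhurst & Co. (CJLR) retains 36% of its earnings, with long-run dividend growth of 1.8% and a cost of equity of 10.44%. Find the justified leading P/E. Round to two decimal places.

Payout ratio b = 1 − 0.36 = 0.64.
Justified leading P/E = b/(r−g) = 0.64/(0.1044−0.018) = 7.4074

7.41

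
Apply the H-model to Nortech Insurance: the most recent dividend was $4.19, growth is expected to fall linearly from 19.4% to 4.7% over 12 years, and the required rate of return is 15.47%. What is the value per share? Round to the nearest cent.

$75.05

H-model: P₀ = D₀[(1+g_L) + H(g_S−g_L)]/(r−g_L), with H = 12/2 = 6.
P₀ = 4.19 × [(1+0.047) + 6×(0.194−0.047)] / (0.1547−0.047)
   = 4.19 × 1.9290 / 0.1077 = 75.0465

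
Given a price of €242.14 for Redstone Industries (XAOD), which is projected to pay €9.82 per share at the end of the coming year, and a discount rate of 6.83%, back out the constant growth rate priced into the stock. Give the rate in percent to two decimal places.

2.77%

From P₀ = D₁/(r − g), the implied growth is g = r − D₁/P₀.
g = 0.0683 − 9.82/242.14 = 0.0683 − 0.04056 = 0.02774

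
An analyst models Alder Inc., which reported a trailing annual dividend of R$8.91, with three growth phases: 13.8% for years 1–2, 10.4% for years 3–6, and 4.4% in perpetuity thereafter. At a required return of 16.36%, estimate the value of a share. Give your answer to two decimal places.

Three-stage DDM. Project D₁…D_6; terminal Gordon value at t=6 with g = 0.044; discount at r = 0.1636.
D_1 = 10.1396
D_2 = 11.5388
D_3 = 12.7389
D_4 = 14.0637
D_5 = 15.5264
D_6 = 17.1411
TV_6 = 17.8953/(0.1636−0.044) = 149.6263
P₀ = Σ Dₜ/(1+r)ᵗ + TV_6/(1+r)^6 = 107.4598

R$107.46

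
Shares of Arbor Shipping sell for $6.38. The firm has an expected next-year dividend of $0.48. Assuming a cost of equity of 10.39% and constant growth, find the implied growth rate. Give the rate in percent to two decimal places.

2.87%

From P₀ = D₁/(r − g), the implied growth is g = r − D₁/P₀.
g = 0.1039 − 0.48/6.38 = 0.1039 − 0.07524 = 0.02866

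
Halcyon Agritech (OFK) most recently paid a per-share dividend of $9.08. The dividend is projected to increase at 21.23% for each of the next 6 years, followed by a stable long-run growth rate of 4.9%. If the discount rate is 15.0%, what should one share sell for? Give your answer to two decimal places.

$195.22

Two-stage DDM. Project D₁…D_6 at 0.2123, terminal growth 0.049, discount at r = 0.15.
D_1 = 11.0077
D_2 = 13.3446
D_3 = 16.1777
D_4 = 19.6122
D_5 = 23.7759
D_6 = 28.8235
Terminal value at t=6: TV = D_7/(r−g) = 30.2358/(0.15−0.049) = 299.3647
P₀ = 11.0077/(1+0.15)^1 + 13.3446/(1+0.15)^2 + 16.1777/(1+0.15)^3 + 19.6122/(1+0.15)^4 + 23.7759/(1+0.15)^5 + 28.8235/(1+0.15)^6 + 299.3647/(1+0.15)^6 = 195.2184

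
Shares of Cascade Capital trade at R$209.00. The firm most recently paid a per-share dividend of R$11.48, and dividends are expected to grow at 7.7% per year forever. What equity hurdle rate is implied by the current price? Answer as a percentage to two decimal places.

13.62%

Rearranging the constant-growth DDM: r = D₁/P₀ + g.
D₁ = 11.48 × (1 + 0.077) = 12.3640.
r = 12.3640 / 209.00 + 0.077 = 0.05916 + 0.077 = 0.13616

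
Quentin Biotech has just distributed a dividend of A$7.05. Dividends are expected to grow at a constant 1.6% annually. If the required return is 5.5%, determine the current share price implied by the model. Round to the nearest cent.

A$183.66

Gordon growth model: P₀ = D₁/(r − g). D₁ = 7.05 × (1 + 0.016) = 7.1628.
P₀ = 7.1628 / (0.055 − 0.016) = 7.1628 / 0.039 = 183.6615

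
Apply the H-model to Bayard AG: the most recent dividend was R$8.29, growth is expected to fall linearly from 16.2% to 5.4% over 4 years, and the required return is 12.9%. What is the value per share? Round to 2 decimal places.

R$140.38

H-model: P₀ = D₀[(1+g_L) + H(g_S−g_L)]/(r−g_L), with H = 4/2 = 2.
P₀ = 8.29 × [(1+0.054) + 2×(0.162−0.054)] / (0.129−0.054)
   = 8.29 × 1.2700 / 0.075 = 140.3773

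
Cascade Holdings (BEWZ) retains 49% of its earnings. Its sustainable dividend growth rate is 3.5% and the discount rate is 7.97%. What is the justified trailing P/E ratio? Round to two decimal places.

11.81

Payout ratio b = 1 − 0.49 = 0.51.
Justified trailing P/E = b(1+g)/(r−g) = 0.51×(1+0.035)/(0.0797−0.035) = 11.8087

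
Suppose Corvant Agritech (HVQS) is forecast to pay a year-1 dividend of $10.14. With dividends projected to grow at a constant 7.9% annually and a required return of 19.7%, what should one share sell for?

Gordon growth model: P₀ = D₁/(r − g), with D₁ = 10.14 given directly.
P₀ = 10.1400 / (0.197 − 0.079) = 10.1400 / 0.118 = 85.9322

$85.93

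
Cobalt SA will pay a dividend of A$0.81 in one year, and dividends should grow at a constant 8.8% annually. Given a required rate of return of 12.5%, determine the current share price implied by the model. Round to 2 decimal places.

Gordon growth model: P₀ = D₁/(r − g), with D₁ = 0.81 given directly.
P₀ = 0.8100 / (0.125 − 0.088) = 0.8100 / 0.037 = 21.8919

A$21.89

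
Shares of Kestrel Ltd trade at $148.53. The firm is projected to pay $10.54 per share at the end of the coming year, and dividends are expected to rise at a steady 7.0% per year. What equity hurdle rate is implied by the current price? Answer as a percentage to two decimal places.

Rearranging the constant-growth DDM: r = D₁/P₀ + g.
r = 10.5400 / 148.53 + 0.07 = 0.07096 + 0.07 = 0.14096

14.10%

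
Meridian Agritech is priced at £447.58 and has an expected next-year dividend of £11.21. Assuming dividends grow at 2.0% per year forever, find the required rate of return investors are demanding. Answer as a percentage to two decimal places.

4.50%

Rearranging the constant-growth DDM: r = D₁/P₀ + g.
r = 11.2100 / 447.58 + 0.02 = 0.02505 + 0.02 = 0.04505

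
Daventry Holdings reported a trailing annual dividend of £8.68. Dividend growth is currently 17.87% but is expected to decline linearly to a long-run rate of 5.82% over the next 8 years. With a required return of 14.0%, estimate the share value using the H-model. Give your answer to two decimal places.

H-model: P₀ = D₀[(1+g_L) + H(g_S−g_L)]/(r−g_L), with H = 8/2 = 4.
P₀ = 8.68 × [(1+0.0582) + 4×(0.1787−0.0582)] / (0.14−0.0582)
   = 8.68 × 1.5402 / 0.0818 = 163.4344

£163.43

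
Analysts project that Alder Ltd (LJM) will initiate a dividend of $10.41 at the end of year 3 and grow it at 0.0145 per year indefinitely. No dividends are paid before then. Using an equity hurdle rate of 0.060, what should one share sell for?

Deferred-dividend DDM. At t=2 the remaining stream is a growing perpetuity with first payment D_3 = 10.41.
V_2 = D_3/(r−g) = 10.41/(0.06−0.0145) = 228.7912
P₀ = V_2/(1+r)^2 = 228.7912/(1+0.06)^2 = 203.6234

$203.62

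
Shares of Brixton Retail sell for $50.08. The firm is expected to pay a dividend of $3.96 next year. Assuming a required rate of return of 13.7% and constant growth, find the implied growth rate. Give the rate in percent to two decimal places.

From P₀ = D₁/(r − g), the implied growth is g = r − D₁/P₀.
g = 0.137 − 3.96/50.08 = 0.137 − 0.07907 = 0.05793

5.79%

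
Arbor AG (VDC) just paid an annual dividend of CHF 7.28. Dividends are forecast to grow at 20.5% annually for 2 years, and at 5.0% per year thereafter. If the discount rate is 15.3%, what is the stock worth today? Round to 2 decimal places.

Two-stage DDM. Project D₁…D_2 at 0.205, terminal growth 0.05, discount at r = 0.153.
D_1 = 8.7724
D_2 = 10.5707
Terminal value at t=2: TV = D_3/(r−g) = 11.0993/(0.153−0.05) = 107.7600
P₀ = 8.7724/(1+0.153)^1 + 10.5707/(1+0.153)^2 + 107.7600/(1+0.153)^2 = 96.6184

CHF 96.62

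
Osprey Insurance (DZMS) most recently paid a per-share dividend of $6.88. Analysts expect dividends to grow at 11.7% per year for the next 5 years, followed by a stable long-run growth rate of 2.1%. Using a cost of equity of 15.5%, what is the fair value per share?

$75.50

Two-stage DDM. Project D₁…D_5 at 0.117, terminal growth 0.021, discount at r = 0.155.
D_1 = 7.6850
D_2 = 8.5841
D_3 = 9.5884
D_4 = 10.7103
D_5 = 11.9634
Terminal value at t=5: TV = D_6/(r−g) = 12.2146/(0.155−0.021) = 91.1539
P₀ = 7.6850/(1+0.155)^1 + 8.5841/(1+0.155)^2 + 9.5884/(1+0.155)^3 + 10.7103/(1+0.155)^4 + 11.9634/(1+0.155)^5 + 91.1539/(1+0.155)^5 = 75.4971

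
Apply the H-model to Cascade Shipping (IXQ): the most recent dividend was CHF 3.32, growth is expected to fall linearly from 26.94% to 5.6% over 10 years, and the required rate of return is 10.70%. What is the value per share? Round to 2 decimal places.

CHF 138.20

H-model: P₀ = D₀[(1+g_L) + H(g_S−g_L)]/(r−g_L), with H = 10/2 = 5.
P₀ = 3.32 × [(1+0.056) + 5×(0.2694−0.056)] / (0.107−0.056)
   = 3.32 × 2.1230 / 0.051 = 138.2031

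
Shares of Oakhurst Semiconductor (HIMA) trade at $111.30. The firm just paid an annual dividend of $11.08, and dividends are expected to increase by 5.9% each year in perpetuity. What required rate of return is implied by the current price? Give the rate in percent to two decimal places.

Rearranging the constant-growth DDM: r = D₁/P₀ + g.
D₁ = 11.08 × (1 + 0.059) = 11.7337.
r = 11.7337 / 111.30 + 0.059 = 0.10542 + 0.059 = 0.16442

16.44%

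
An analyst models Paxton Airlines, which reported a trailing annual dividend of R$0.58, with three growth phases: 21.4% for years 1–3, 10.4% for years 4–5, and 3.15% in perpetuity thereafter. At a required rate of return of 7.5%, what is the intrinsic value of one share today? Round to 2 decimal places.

R$24.86

Three-stage DDM. Project D₁…D_5; terminal Gordon value at t=5 with g = 0.0315; discount at r = 0.075.
D_1 = 0.7041
D_2 = 0.8548
D_3 = 1.0377
D_4 = 1.1457
D_5 = 1.2648
TV_5 = 1.3046/(0.075−0.0315) = 29.9918
P₀ = Σ Dₜ/(1+r)ᵗ + TV_5/(1+r)^5 = 24.8599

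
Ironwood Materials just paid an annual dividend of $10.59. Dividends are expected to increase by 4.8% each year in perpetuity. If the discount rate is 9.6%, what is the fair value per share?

$231.22

Gordon growth model: P₀ = D₁/(r − g). D₁ = 10.59 × (1 + 0.048) = 11.0983.
P₀ = 11.0983 / (0.096 − 0.048) = 11.0983 / 0.048 = 231.2150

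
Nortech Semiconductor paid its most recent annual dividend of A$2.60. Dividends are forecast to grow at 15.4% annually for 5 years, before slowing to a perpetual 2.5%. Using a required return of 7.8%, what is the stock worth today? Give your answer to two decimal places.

Two-stage DDM. Project D₁…D_5 at 0.154, terminal growth 0.025, discount at r = 0.078.
D_1 = 3.0004
D_2 = 3.4625
D_3 = 3.9957
D_4 = 4.6110
D_5 = 5.3211
Terminal value at t=5: TV = D_6/(r−g) = 5.4541/(0.078−0.025) = 102.9083
P₀ = 3.0004/(1+0.078)^1 + 3.4625/(1+0.078)^2 + 3.9957/(1+0.078)^3 + 4.6110/(1+0.078)^4 + 5.3211/(1+0.078)^5 + 102.9083/(1+0.078)^5 = 86.7118

A$86.71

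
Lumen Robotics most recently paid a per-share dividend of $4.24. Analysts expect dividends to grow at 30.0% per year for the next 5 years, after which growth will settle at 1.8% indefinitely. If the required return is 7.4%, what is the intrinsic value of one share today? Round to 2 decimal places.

Two-stage DDM. Project D₁…D_5 at 0.3, terminal growth 0.018, discount at r = 0.074.
D_1 = 5.5120
D_2 = 7.1656
D_3 = 9.3153
D_4 = 12.1099
D_5 = 15.7428
Terminal value at t=5: TV = D_6/(r−g) = 16.0262/(0.074−0.018) = 286.1820
P₀ = 5.5120/(1+0.074)^1 + 7.1656/(1+0.074)^2 + 9.3153/(1+0.074)^3 + 12.1099/(1+0.074)^4 + 15.7428/(1+0.074)^5 + 286.1820/(1+0.074)^5 = 239.2548

$239.25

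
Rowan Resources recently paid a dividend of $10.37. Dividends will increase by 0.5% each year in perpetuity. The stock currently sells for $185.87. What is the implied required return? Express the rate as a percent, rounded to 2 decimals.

6.11%

Rearranging the constant-growth DDM: r = D₁/P₀ + g.
D₁ = 10.37 × (1 + 0.005) = 10.4218.
r = 10.4218 / 185.87 + 0.005 = 0.05607 + 0.005 = 0.06107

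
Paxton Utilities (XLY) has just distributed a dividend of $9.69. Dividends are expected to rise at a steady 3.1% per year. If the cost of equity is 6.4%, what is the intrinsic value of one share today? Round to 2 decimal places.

Gordon growth model: P₀ = D₁/(r − g). D₁ = 9.69 × (1 + 0.031) = 9.9904.
P₀ = 9.9904 / (0.064 − 0.031) = 9.9904 / 0.033 = 302.7391

$302.74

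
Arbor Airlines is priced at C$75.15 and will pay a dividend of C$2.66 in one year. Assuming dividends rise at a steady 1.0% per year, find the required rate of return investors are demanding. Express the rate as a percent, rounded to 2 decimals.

4.54%

Rearranging the constant-growth DDM: r = D₁/P₀ + g.
r = 2.6600 / 75.15 + 0.01 = 0.03540 + 0.01 = 0.04540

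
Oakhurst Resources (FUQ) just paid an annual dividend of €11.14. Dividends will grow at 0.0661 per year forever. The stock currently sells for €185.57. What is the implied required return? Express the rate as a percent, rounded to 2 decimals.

Rearranging the constant-growth DDM: r = D₁/P₀ + g.
D₁ = 11.14 × (1 + 0.0661) = 11.8764.
r = 11.8764 / 185.57 + 0.0661 = 0.06400 + 0.0661 = 0.13010

13.01%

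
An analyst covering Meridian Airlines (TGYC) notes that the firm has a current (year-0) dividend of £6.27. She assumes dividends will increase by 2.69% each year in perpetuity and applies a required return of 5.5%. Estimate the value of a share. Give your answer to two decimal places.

Gordon growth model: P₀ = D₁/(r − g). D₁ = 6.27 × (1 + 0.0269) = 6.4387.
P₀ = 6.4387 / (0.055 − 0.0269) = 6.4387 / 0.0281 = 229.1339

£229.13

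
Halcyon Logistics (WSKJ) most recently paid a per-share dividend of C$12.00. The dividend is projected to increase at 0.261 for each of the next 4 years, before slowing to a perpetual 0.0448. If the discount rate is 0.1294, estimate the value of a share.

Two-stage DDM. Project D₁…D_4 at 0.261, terminal growth 0.0448, discount at r = 0.1294.
D_1 = 15.1320
D_2 = 19.0815
D_3 = 24.0617
D_4 = 30.3418
Terminal value at t=4: TV = D_5/(r−g) = 31.7011/(0.1294−0.0448) = 374.7179
P₀ = 15.1320/(1+0.1294)^1 + 19.0815/(1+0.1294)^2 + 24.0617/(1+0.1294)^3 + 30.3418/(1+0.1294)^4 + 374.7179/(1+0.1294)^4 = 294.0193

C$294.02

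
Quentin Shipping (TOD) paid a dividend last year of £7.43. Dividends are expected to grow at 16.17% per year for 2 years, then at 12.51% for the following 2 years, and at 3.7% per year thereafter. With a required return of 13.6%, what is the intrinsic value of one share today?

Three-stage DDM. Project D₁…D_4; terminal Gordon value at t=4 with g = 0.037; discount at r = 0.136.
D_1 = 8.6314
D_2 = 10.0271
D_3 = 11.2815
D_4 = 12.6928
TV_4 = 13.1625/(0.136−0.037) = 132.9544
P₀ = Σ Dₜ/(1+r)ᵗ + TV_4/(1+r)^4 = 110.5194

£110.52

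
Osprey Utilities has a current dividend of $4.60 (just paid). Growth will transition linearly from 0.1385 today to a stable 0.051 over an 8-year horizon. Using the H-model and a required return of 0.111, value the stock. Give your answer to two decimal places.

H-model: P₀ = D₀[(1+g_L) + H(g_S−g_L)]/(r−g_L), with H = 8/2 = 4.
P₀ = 4.60 × [(1+0.051) + 4×(0.1385−0.051)] / (0.111−0.051)
   = 4.60 × 1.4010 / 0.06 = 107.4100

$107.41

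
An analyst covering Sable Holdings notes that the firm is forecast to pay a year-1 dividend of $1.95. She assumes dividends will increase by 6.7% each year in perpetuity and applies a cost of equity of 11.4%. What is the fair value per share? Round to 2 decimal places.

Gordon growth model: P₀ = D₁/(r − g), with D₁ = 1.95 given directly.
P₀ = 1.9500 / (0.114 − 0.067) = 1.9500 / 0.047 = 41.4894

$41.49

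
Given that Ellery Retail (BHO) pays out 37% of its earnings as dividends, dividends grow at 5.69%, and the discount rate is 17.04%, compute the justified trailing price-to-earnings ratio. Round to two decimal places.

3.45

Justified trailing P/E = b(1+g)/(r−g) = 0.37×(1+0.0569)/(0.1704−0.0569) = 3.4454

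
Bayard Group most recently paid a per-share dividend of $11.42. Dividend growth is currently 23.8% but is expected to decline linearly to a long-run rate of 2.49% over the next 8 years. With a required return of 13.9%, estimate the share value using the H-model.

$187.89

H-model: P₀ = D₀[(1+g_L) + H(g_S−g_L)]/(r−g_L), with H = 8/2 = 4.
P₀ = 11.42 × [(1+0.0249) + 4×(0.238−0.0249)] / (0.139−0.0249)
   = 11.42 × 1.8773 / 0.1141 = 187.8945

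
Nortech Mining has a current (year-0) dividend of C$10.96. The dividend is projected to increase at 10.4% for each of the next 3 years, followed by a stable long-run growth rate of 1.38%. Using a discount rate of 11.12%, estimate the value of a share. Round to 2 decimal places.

C$144.33

Two-stage DDM. Project D₁…D_3 at 0.104, terminal growth 0.0138, discount at r = 0.1112.
D_1 = 12.0998
D_2 = 13.3582
D_3 = 14.7475
Terminal value at t=3: TV = D_4/(r−g) = 14.9510/(0.1112−0.0138) = 153.5010
P₀ = 12.0998/(1+0.1112)^1 + 13.3582/(1+0.1112)^2 + 14.7475/(1+0.1112)^3 + 153.5010/(1+0.1112)^3 = 144.3311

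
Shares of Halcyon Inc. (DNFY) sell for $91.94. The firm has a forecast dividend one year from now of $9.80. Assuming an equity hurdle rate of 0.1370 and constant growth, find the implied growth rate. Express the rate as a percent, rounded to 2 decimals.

From P₀ = D₁/(r − g), the implied growth is g = r − D₁/P₀.
g = 0.137 − 9.80/91.94 = 0.137 − 0.10659 = 0.03041

3.04%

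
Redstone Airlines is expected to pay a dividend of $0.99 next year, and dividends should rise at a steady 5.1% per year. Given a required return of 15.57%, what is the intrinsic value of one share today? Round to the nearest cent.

Gordon growth model: P₀ = D₁/(r − g), with D₁ = 0.99 given directly.
P₀ = 0.9900 / (0.1557 − 0.051) = 0.9900 / 0.1047 = 9.4556

$9.46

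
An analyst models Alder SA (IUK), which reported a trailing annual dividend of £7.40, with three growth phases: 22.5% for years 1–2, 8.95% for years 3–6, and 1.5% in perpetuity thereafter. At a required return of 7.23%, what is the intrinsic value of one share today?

Three-stage DDM. Project D₁…D_6; terminal Gordon value at t=6 with g = 0.015; discount at r = 0.0723.
D_1 = 9.0650
D_2 = 11.1046
D_3 = 12.0985
D_4 = 13.1813
D_5 = 14.3610
D_6 = 15.6463
TV_6 = 15.8810/(0.0723−0.015) = 277.1560
P₀ = Σ Dₜ/(1+r)ᵗ + TV_6/(1+r)^6 = 240.6329

£240.63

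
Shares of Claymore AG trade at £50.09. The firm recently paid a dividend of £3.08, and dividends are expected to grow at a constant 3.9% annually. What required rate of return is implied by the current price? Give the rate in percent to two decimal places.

Rearranging the constant-growth DDM: r = D₁/P₀ + g.
D₁ = 3.08 × (1 + 0.039) = 3.2001.
r = 3.2001 / 50.09 + 0.039 = 0.06389 + 0.039 = 0.10289

10.29%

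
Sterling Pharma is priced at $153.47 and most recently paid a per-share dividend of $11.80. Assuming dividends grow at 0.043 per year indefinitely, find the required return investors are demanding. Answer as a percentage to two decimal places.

12.32%

Rearranging the constant-growth DDM: r = D₁/P₀ + g.
D₁ = 11.80 × (1 + 0.043) = 12.3074.
r = 12.3074 / 153.47 + 0.043 = 0.08019 + 0.043 = 0.12319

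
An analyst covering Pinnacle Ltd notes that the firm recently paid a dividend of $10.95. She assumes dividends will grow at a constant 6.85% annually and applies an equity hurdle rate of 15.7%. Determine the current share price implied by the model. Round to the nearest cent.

Gordon growth model: P₀ = D₁/(r − g). D₁ = 10.95 × (1 + 0.0685) = 11.7001.
P₀ = 11.7001 / (0.157 − 0.0685) = 11.7001 / 0.0885 = 132.2042

$132.20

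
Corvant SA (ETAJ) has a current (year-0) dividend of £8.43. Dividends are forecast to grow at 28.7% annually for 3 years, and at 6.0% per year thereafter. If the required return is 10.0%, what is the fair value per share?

Two-stage DDM. Project D₁…D_3 at 0.287, terminal growth 0.06, discount at r = 0.1.
D_1 = 10.8494
D_2 = 13.9632
D_3 = 17.9706
Terminal value at t=3: TV = D_4/(r−g) = 19.0489/(0.1−0.06) = 476.2216
P₀ = 10.8494/(1+0.1)^1 + 13.9632/(1+0.1)^2 + 17.9706/(1+0.1)^3 + 476.2216/(1+0.1)^3 = 392.6969

£392.70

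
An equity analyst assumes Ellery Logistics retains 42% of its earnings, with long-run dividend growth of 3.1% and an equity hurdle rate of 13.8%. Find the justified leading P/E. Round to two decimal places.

5.42

Payout ratio b = 1 − 0.42 = 0.58.
Justified leading P/E = b/(r−g) = 0.58/(0.138−0.031) = 5.4206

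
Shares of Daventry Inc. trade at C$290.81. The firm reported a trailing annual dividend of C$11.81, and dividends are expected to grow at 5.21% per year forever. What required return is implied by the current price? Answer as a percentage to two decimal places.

9.48%

Rearranging the constant-growth DDM: r = D₁/P₀ + g.
D₁ = 11.81 × (1 + 0.0521) = 12.4253.
r = 12.4253 / 290.81 + 0.0521 = 0.04273 + 0.0521 = 0.09483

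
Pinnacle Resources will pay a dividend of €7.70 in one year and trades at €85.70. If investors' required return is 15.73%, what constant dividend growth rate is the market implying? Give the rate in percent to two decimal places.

6.75%

From P₀ = D₁/(r − g), the implied growth is g = r − D₁/P₀.
g = 0.1573 − 7.70/85.70 = 0.1573 − 0.08985 = 0.06745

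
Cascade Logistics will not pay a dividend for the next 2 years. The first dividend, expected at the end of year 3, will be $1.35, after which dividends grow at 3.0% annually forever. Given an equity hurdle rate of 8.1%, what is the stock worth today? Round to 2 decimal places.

$22.65

Deferred-dividend DDM. At t=2 the remaining stream is a growing perpetuity with first payment D_3 = 1.35.
V_2 = D_3/(r−g) = 1.35/(0.081−0.03) = 26.4706
P₀ = V_2/(1+r)^2 = 26.4706/(1+0.081)^2 = 22.6523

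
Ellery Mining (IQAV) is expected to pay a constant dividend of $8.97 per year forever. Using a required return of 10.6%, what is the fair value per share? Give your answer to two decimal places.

Zero-growth DDM (perpetuity): P₀ = D/r = 8.97 / 0.106 = 84.6226

$84.62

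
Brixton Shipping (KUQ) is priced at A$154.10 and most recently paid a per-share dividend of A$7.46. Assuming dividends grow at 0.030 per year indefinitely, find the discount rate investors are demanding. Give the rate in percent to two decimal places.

7.99%

Rearranging the constant-growth DDM: r = D₁/P₀ + g.
D₁ = 7.46 × (1 + 0.03) = 7.6838.
r = 7.6838 / 154.10 + 0.03 = 0.04986 + 0.03 = 0.07986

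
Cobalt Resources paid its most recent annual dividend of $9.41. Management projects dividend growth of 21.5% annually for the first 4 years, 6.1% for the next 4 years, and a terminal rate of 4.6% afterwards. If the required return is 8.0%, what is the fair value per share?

$540.59

Three-stage DDM. Project D₁…D_8; terminal Gordon value at t=8 with g = 0.046; discount at r = 0.08.
D_1 = 11.4332
D_2 = 13.8913
D_3 = 16.8779
D_4 = 20.5067
D_5 = 21.7576
D_6 = 23.0848
D_7 = 24.4929
D_8 = 25.9870
TV_8 = 27.1824/(0.08−0.046) = 799.4826
P₀ = Σ Dₜ/(1+r)ᵗ + TV_8/(1+r)^8 = 540.5891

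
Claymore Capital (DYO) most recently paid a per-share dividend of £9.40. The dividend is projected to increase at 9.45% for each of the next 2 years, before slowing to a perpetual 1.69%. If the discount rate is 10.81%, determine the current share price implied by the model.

£120.71

Two-stage DDM. Project D₁…D_2 at 0.0945, terminal growth 0.0169, discount at r = 0.1081.
D_1 = 10.2883
D_2 = 11.2605
Terminal value at t=2: TV = D_3/(r−g) = 11.4508/(0.1081−0.0169) = 125.5575
P₀ = 10.2883/(1+0.1081)^1 + 11.2605/(1+0.1081)^2 + 125.5575/(1+0.1081)^2 = 120.7104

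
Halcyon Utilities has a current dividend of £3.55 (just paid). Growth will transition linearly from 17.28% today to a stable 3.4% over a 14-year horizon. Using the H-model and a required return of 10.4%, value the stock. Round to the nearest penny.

£101.71

H-model: P₀ = D₀[(1+g_L) + H(g_S−g_L)]/(r−g_L), with H = 14/2 = 7.
P₀ = 3.55 × [(1+0.034) + 7×(0.1728−0.034)] / (0.104−0.034)
   = 3.55 × 2.0056 / 0.07 = 101.7126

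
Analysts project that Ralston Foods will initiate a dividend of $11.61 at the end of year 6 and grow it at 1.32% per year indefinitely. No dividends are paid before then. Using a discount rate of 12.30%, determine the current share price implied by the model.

Deferred-dividend DDM. At t=5 the remaining stream is a growing perpetuity with first payment D_6 = 11.61.
V_5 = D_6/(r−g) = 11.61/(0.123−0.0132) = 105.7377
P₀ = V_5/(1+r)^5 = 105.7377/(1+0.123)^5 = 59.2013

$59.20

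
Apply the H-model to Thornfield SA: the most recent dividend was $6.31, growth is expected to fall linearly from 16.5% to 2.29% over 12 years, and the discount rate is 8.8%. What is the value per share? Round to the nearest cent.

$181.79

H-model: P₀ = D₀[(1+g_L) + H(g_S−g_L)]/(r−g_L), with H = 12/2 = 6.
P₀ = 6.31 × [(1+0.0229) + 6×(0.165−0.0229)] / (0.088−0.0229)
   = 6.31 × 1.8755 / 0.0651 = 181.7881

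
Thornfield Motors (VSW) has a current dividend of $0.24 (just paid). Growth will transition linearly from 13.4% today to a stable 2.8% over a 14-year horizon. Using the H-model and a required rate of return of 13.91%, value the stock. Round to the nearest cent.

H-model: P₀ = D₀[(1+g_L) + H(g_S−g_L)]/(r−g_L), with H = 14/2 = 7.
P₀ = 0.24 × [(1+0.028) + 7×(0.134−0.028)] / (0.1391−0.028)
   = 0.24 × 1.7700 / 0.1111 = 3.8236

$3.82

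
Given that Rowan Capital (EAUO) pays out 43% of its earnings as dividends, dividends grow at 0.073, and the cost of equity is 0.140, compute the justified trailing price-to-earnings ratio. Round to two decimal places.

Justified trailing P/E = b(1+g)/(r−g) = 0.43×(1+0.073)/(0.14−0.073) = 6.8864

6.89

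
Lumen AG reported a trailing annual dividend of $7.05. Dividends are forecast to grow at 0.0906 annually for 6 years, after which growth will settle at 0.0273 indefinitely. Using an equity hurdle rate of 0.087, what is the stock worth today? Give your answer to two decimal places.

$166.54

Two-stage DDM. Project D₁…D_6 at 0.0906, terminal growth 0.0273, discount at r = 0.087.
D_1 = 7.6887
D_2 = 8.3853
D_3 = 9.1450
D_4 = 9.9736
D_5 = 10.8772
D_6 = 11.8627
Terminal value at t=6: TV = D_7/(r−g) = 12.1865/(0.087−0.0273) = 204.1292
P₀ = 7.6887/(1+0.087)^1 + 8.3853/(1+0.087)^2 + 9.1450/(1+0.087)^3 + 9.9736/(1+0.087)^4 + 10.8772/(1+0.087)^5 + 11.8627/(1+0.087)^6 + 204.1292/(1+0.087)^6 = 166.5381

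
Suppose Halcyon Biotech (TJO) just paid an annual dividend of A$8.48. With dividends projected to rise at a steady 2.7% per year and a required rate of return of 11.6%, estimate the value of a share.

A$97.85

Gordon growth model: P₀ = D₁/(r − g). D₁ = 8.48 × (1 + 0.027) = 8.7090.
P₀ = 8.7090 / (0.116 − 0.027) = 8.7090 / 0.089 = 97.8535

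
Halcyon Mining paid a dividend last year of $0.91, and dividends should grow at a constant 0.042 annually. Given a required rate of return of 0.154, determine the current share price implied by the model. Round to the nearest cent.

$8.47

Gordon growth model: P₀ = D₁/(r − g). D₁ = 0.91 × (1 + 0.042) = 0.9482.
P₀ = 0.9482 / (0.154 − 0.042) = 0.9482 / 0.112 = 8.4663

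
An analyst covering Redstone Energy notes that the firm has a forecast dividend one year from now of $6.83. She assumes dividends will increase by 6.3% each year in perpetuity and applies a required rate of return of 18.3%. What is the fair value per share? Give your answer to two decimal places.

$56.92

Gordon growth model: P₀ = D₁/(r − g), with D₁ = 6.83 given directly.
P₀ = 6.8300 / (0.183 − 0.063) = 6.8300 / 0.12 = 56.9167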